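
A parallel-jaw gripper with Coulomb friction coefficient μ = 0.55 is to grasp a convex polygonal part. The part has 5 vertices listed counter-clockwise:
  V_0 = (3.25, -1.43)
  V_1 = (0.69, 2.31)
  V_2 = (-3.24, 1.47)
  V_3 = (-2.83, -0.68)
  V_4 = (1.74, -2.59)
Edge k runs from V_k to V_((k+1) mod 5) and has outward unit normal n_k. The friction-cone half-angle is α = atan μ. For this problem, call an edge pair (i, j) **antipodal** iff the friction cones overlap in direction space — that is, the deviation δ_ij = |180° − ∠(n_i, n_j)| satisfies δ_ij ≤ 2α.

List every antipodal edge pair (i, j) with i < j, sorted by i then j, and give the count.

α = atan 0.55 = 28.81°;  2α = 57.62°
n_0 = (+0.8252, +0.5648)
n_1 = (-0.2090, +0.9779)
n_2 = (-0.9823, -0.1873)
n_3 = (-0.3856, -0.9227)
n_4 = (+0.6092, -0.7930)
  (0,1): δ = 112.33°  ·
  (0,2): δ = 23.59°  ✓
  (0,3): δ = 32.93°  ✓
  (0,4): δ = 93.14°  ·
  (1,2): δ = 91.27°  ·
  (1,3): δ = 34.75°  ✓
  (1,4): δ = 25.47°  ✓
  (2,3): δ = 123.48°  ·
  (2,4): δ = 63.26°  ·
  (3,4): δ = 119.79°  ·
antipodal pairs: 4

count = 4; pairs: (0,2), (0,3), (1,3), (1,4)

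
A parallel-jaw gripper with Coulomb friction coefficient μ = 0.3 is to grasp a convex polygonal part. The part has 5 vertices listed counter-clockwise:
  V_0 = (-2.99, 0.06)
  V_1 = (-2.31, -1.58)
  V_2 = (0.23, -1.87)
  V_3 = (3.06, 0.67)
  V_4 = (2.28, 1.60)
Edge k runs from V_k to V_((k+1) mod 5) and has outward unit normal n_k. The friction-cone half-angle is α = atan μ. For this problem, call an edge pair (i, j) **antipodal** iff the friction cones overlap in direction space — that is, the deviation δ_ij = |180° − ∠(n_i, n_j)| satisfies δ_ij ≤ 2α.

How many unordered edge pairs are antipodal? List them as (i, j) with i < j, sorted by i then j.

count = 3; pairs: (0,3), (1,4), (2,4)

α = atan 0.3 = 16.70°;  2α = 33.40°
n_0 = (-0.9237, -0.3830)
n_1 = (-0.1134, -0.9935)
n_2 = (+0.6679, -0.7442)
n_3 = (+0.7662, +0.6426)
n_4 = (-0.2805, +0.9599)
  (0,1): δ = 119.03°  ·
  (0,2): δ = 70.61°  ·
  (0,3): δ = 17.47°  ✓
  (0,4): δ = 83.77°  ·
  (1,2): δ = 131.58°  ·
  (1,3): δ = 43.50°  ·
  (1,4): δ = 22.80°  ✓
  (2,3): δ = 91.92°  ·
  (2,4): δ = 25.62°  ✓
  (3,4): δ = 113.70°  ·
antipodal pairs: 3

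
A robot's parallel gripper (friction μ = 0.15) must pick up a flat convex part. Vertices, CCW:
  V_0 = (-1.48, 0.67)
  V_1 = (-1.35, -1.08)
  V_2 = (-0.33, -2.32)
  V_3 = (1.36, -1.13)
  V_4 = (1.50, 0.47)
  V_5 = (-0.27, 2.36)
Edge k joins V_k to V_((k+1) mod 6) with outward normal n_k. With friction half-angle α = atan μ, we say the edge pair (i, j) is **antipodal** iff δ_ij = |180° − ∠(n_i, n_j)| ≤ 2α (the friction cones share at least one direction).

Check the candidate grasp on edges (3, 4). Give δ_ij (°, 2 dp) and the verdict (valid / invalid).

δ = 131.88°, invalid

α = atan 0.15 = 8.53°;  2α = 17.06°
edge 3: e_3 = (+0.14, +1.60);  n_3 = (+0.9962, -0.0872)
edge 4: e_4 = (-1.77, +1.89);  n_4 = (+0.7299, +0.6836)
∠(n_3, n_4) = 48.12°
δ = |180° − 48.12°| = 131.88°
131.88° > 2α = 17.06°  →  invalid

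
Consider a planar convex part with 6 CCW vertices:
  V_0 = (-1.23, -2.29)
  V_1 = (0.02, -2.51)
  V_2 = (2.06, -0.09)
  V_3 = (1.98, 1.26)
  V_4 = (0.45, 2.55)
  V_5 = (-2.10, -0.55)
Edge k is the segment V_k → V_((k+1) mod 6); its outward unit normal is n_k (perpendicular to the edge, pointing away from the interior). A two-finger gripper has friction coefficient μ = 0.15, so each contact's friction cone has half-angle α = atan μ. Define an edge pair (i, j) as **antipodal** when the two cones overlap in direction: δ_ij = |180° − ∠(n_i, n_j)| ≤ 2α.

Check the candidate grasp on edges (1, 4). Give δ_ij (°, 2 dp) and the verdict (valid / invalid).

α = atan 0.15 = 8.53°;  2α = 17.06°
edge 1: e_1 = (+2.04, +2.42);  n_1 = (+0.7646, -0.6445)
edge 4: e_4 = (-2.55, -3.10);  n_4 = (-0.7723, +0.6353)
∠(n_1, n_4) = 179.31°
δ = |180° − 179.31°| = 0.69°
0.69° ≤ 2α = 17.06°  →  valid

δ = 0.69°, valid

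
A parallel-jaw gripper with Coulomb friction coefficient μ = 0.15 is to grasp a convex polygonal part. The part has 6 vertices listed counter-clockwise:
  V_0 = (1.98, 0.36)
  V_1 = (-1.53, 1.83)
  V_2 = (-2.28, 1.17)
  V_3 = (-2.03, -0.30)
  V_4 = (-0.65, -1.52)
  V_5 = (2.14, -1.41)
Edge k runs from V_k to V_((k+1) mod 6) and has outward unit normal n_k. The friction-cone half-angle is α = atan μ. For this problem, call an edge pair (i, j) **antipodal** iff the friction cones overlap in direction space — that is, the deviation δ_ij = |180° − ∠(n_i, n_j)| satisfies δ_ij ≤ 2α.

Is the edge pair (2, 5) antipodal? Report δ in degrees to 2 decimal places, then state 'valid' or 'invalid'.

α = atan 0.15 = 8.53°;  2α = 17.06°
edge 2: e_2 = (+0.25, -1.47);  n_2 = (-0.9858, -0.1677)
edge 5: e_5 = (-0.16, +1.77);  n_5 = (+0.9959, +0.0900)
∠(n_2, n_5) = 175.51°
δ = |180° − 175.51°| = 4.49°
4.49° ≤ 2α = 17.06°  →  valid

δ = 4.49°, valid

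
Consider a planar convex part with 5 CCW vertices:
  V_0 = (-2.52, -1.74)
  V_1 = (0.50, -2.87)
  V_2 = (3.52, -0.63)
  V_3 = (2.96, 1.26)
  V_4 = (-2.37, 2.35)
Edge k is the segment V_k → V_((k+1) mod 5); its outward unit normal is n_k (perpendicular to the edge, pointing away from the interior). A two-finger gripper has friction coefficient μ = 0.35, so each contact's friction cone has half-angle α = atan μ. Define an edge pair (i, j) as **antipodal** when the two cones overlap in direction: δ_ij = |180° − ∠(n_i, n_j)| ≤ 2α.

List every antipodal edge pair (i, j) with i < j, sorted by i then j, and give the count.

count = 2; pairs: (0,3), (2,4)

α = atan 0.35 = 19.29°;  2α = 38.58°
n_0 = (-0.3504, -0.9366)
n_1 = (+0.5957, -0.8032)
n_2 = (+0.9588, +0.2841)
n_3 = (+0.2004, +0.9797)
n_4 = (-0.9993, +0.0367)
  (0,1): δ = 122.92°  ·
  (0,2): δ = 52.98°  ·
  (0,3): δ = 8.96°  ✓
  (0,4): δ = 108.41°  ·
  (1,2): δ = 110.06°  ·
  (1,3): δ = 48.12°  ·
  (1,4): δ = 51.33°  ·
  (2,3): δ = 118.06°  ·
  (2,4): δ = 18.60°  ✓
  (3,4): δ = 80.54°  ·
antipodal pairs: 2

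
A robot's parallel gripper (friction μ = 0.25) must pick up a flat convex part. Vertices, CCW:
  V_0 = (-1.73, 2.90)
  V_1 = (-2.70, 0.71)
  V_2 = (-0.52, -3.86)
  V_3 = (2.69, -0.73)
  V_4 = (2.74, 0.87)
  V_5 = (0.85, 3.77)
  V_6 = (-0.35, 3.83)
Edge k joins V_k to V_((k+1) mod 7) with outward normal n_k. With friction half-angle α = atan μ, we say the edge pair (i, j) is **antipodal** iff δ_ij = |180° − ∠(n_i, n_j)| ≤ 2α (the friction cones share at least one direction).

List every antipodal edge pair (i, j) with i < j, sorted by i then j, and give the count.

count = 5; pairs: (0,2), (0,3), (1,3), (1,4), (2,6)

α = atan 0.25 = 14.04°;  2α = 28.07°
n_0 = (-0.9143, +0.4050)
n_1 = (-0.9026, -0.4305)
n_2 = (+0.6981, -0.7160)
n_3 = (+0.9995, -0.0312)
n_4 = (+0.8378, +0.5460)
n_5 = (+0.0499, +0.9988)
n_6 = (-0.5589, +0.8293)
  (0,1): δ = 130.61°  ·
  (0,2): δ = 21.83°  ✓
  (0,3): δ = 22.10°  ✓
  (0,4): δ = 56.98°  ·
  (0,5): δ = 111.03°  ·
  (0,6): δ = 147.87°  ·
  (1,2): δ = 71.23°  ·
  (1,3): δ = 27.29°  ✓
  (1,4): δ = 7.59°  ✓
  (1,5): δ = 61.64°  ·
  (1,6): δ = 98.47°  ·
  (2,3): δ = 136.07°  ·
  (2,4): δ = 101.18°  ·
  (2,5): δ = 47.14°  ·
  (2,6): δ = 10.30°  ✓
  (3,4): δ = 145.12°  ·
  (3,5): δ = 91.07°  ·
  (3,6): δ = 54.23°  ·
  (4,5): δ = 125.96°  ·
  (4,6): δ = 89.12°  ·
  (5,6): δ = 143.16°  ·
antipodal pairs: 5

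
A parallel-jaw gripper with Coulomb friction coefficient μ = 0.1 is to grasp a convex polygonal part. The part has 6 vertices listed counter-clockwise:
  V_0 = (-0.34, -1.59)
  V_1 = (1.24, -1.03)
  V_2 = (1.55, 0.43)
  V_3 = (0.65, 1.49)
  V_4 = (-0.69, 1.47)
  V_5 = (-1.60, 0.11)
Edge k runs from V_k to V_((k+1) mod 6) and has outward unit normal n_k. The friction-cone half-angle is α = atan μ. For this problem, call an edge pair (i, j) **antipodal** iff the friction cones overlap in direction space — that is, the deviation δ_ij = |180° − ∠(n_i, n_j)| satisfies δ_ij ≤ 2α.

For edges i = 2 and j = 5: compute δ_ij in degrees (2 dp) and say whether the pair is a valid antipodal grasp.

δ = 3.79°, valid

α = atan 0.1 = 5.71°;  2α = 11.42°
edge 2: e_2 = (-0.90, +1.06);  n_2 = (+0.7623, +0.6472)
edge 5: e_5 = (+1.26, -1.70);  n_5 = (-0.8034, -0.5955)
∠(n_2, n_5) = 176.21°
δ = |180° − 176.21°| = 3.79°
3.79° ≤ 2α = 11.42°  →  valid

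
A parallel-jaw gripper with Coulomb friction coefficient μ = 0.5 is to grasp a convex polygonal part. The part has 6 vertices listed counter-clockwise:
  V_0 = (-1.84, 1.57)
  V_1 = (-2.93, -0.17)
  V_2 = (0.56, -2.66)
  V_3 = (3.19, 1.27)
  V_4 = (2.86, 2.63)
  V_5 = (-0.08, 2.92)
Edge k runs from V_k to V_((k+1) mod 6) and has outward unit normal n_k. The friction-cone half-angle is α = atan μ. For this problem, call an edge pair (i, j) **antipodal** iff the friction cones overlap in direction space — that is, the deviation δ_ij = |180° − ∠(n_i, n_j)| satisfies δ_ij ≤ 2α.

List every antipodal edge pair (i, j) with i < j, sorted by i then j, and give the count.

count = 5; pairs: (0,2), (0,3), (1,3), (1,4), (2,5)

α = atan 0.5 = 26.57°;  2α = 53.13°
n_0 = (-0.8475, +0.5309)
n_1 = (-0.5808, -0.8140)
n_2 = (+0.8311, -0.5562)
n_3 = (+0.9718, +0.2358)
n_4 = (+0.0982, +0.9952)
n_5 = (-0.6086, +0.7935)
  (0,1): δ = 93.44°  ·
  (0,2): δ = 1.73°  ✓
  (0,3): δ = 45.70°  ✓
  (0,4): δ = 116.43°  ·
  (0,5): δ = 159.55°  ·
  (1,2): δ = 88.28°  ·
  (1,3): δ = 40.85°  ✓
  (1,4): δ = 29.87°  ✓
  (1,5): δ = 73.00°  ·
  (2,3): δ = 132.57°  ·
  (2,4): δ = 61.84°  ·
  (2,5): δ = 18.72°  ✓
  (3,4): δ = 109.27°  ·
  (3,5): δ = 66.15°  ·
  (4,5): δ = 136.88°  ·
antipodal pairs: 5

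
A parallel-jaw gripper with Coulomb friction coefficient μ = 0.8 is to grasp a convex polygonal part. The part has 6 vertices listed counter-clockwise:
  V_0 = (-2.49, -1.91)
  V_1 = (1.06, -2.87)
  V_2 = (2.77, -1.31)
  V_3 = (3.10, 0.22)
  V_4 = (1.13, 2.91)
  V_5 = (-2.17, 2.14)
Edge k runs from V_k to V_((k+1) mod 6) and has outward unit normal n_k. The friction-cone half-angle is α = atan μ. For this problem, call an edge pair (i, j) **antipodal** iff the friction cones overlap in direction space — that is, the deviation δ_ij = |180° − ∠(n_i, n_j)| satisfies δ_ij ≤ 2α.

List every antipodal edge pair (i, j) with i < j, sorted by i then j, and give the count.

α = atan 0.8 = 38.66°;  2α = 77.32°
n_0 = (-0.2610, -0.9653)
n_1 = (+0.6740, -0.7388)
n_2 = (+0.9775, -0.2108)
n_3 = (+0.8068, +0.5908)
n_4 = (-0.2272, +0.9738)
n_5 = (-0.9969, +0.0788)
  (0,1): δ = 122.49°  ·
  (0,2): δ = 87.04°  ·
  (0,3): δ = 38.65°  ✓
  (0,4): δ = 28.27°  ✓
  (0,5): δ = 100.61°  ·
  (1,2): δ = 144.55°  ·
  (1,3): δ = 96.16°  ·
  (1,4): δ = 29.24°  ✓
  (1,5): δ = 43.11°  ✓
  (2,3): δ = 131.61°  ·
  (2,4): δ = 64.69°  ✓
  (2,5): δ = 7.65°  ✓
  (3,4): δ = 113.08°  ·
  (3,5): δ = 40.73°  ✓
  (4,5): δ = 107.65°  ·
antipodal pairs: 7

count = 7; pairs: (0,3), (0,4), (1,4), (1,5), (2,4), (2,5), (3,5)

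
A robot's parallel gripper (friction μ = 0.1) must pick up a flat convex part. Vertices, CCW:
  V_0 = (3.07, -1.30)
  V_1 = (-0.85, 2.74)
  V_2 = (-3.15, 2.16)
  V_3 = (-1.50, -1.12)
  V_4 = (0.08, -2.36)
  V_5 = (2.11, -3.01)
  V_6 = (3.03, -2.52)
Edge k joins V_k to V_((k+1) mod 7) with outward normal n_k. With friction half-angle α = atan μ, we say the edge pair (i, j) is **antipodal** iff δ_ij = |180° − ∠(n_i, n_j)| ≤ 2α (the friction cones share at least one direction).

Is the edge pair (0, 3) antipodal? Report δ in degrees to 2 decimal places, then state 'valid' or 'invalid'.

α = atan 0.1 = 5.71°;  2α = 11.42°
edge 0: e_0 = (-3.92, +4.04);  n_0 = (+0.7177, +0.6964)
edge 3: e_3 = (+1.58, -1.24);  n_3 = (-0.6174, -0.7867)
∠(n_0, n_3) = 172.26°
δ = |180° − 172.26°| = 7.74°
7.74° ≤ 2α = 11.42°  →  valid

δ = 7.74°, valid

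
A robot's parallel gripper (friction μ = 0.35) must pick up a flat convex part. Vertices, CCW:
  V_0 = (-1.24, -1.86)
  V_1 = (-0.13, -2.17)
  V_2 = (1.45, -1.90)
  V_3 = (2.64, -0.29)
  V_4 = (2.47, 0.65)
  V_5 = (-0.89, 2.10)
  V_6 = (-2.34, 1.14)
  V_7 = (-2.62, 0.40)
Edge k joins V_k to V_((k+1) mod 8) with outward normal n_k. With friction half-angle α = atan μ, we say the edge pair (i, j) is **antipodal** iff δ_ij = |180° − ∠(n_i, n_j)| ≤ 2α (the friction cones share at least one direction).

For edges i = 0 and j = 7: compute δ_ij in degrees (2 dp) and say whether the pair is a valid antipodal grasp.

δ = 137.01°, invalid

α = atan 0.35 = 19.29°;  2α = 38.58°
edge 0: e_0 = (+1.11, -0.31);  n_0 = (-0.2690, -0.9631)
edge 7: e_7 = (+1.38, -2.26);  n_7 = (-0.8535, -0.5211)
∠(n_0, n_7) = 42.99°
δ = |180° − 42.99°| = 137.01°
137.01° > 2α = 38.58°  →  invalid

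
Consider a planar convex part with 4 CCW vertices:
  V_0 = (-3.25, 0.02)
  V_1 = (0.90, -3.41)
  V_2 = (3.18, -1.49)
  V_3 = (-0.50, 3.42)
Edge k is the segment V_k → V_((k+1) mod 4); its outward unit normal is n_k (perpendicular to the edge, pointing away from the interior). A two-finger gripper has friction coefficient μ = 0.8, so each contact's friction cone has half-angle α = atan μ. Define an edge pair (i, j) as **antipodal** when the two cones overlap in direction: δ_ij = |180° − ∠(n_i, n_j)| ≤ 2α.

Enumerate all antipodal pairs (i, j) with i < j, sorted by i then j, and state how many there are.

α = atan 0.8 = 38.66°;  2α = 77.32°
n_0 = (-0.6371, -0.7708)
n_1 = (+0.6441, -0.7649)
n_2 = (+0.8002, +0.5997)
n_3 = (-0.7775, +0.6289)
  (0,1): δ = 100.33°  ·
  (0,2): δ = 13.57°  ✓
  (0,3): δ = 90.61°  ·
  (1,2): δ = 93.25°  ·
  (1,3): δ = 10.93°  ✓
  (2,3): δ = 75.82°  ✓
antipodal pairs: 3

count = 3; pairs: (0,2), (1,3), (2,3)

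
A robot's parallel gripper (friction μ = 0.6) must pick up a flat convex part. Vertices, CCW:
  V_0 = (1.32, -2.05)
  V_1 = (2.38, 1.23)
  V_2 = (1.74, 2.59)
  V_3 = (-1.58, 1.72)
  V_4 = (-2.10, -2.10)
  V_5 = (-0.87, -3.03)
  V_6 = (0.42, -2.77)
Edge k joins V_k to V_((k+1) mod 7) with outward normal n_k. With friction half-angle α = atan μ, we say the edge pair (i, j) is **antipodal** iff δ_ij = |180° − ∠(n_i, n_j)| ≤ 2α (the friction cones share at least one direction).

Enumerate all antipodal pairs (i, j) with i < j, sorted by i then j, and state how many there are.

α = atan 0.6 = 30.96°;  2α = 61.93°
n_0 = (+0.9515, -0.3075)
n_1 = (+0.9048, +0.4258)
n_2 = (-0.2535, +0.9673)
n_3 = (-0.9909, +0.1349)
n_4 = (-0.6031, -0.7977)
n_5 = (+0.1976, -0.9803)
n_6 = (+0.6247, -0.7809)
  (0,1): δ = 136.89°  ·
  (0,2): δ = 57.41°  ✓
  (0,3): δ = 10.16°  ✓
  (0,4): δ = 70.82°  ·
  (0,5): δ = 119.30°  ·
  (0,6): δ = 146.57°  ·
  (1,2): δ = 100.52°  ·
  (1,3): δ = 32.95°  ✓
  (1,4): δ = 27.71°  ✓
  (1,5): δ = 76.19°  ·
  (1,6): δ = 103.46°  ·
  (2,3): δ = 112.44°  ·
  (2,4): δ = 51.78°  ✓
  (2,5): δ = 3.29°  ✓
  (2,6): δ = 23.98°  ✓
  (3,4): δ = 119.34°  ·
  (3,5): δ = 70.85°  ·
  (3,6): δ = 43.59°  ✓
  (4,5): δ = 131.51°  ·
  (4,6): δ = 104.25°  ·
  (5,6): δ = 152.74°  ·
antipodal pairs: 8

count = 8; pairs: (0,2), (0,3), (1,3), (1,4), (2,4), (2,5), (2,6), (3,6)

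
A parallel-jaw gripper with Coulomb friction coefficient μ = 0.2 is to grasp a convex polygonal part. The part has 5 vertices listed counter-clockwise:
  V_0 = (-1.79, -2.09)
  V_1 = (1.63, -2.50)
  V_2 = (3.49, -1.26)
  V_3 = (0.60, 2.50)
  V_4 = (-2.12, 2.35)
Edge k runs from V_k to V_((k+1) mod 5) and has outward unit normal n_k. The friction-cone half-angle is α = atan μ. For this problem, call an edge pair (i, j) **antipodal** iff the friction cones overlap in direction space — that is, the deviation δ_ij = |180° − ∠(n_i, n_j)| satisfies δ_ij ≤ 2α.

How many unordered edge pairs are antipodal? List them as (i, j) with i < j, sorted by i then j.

α = atan 0.2 = 11.31°;  2α = 22.62°
n_0 = (-0.1190, -0.9929)
n_1 = (+0.5547, -0.8321)
n_2 = (+0.7929, +0.6094)
n_3 = (-0.0551, +0.9985)
n_4 = (-0.9972, -0.0741)
  (0,1): δ = 139.47°  ·
  (0,2): δ = 45.62°  ·
  (0,3): δ = 9.99°  ✓
  (0,4): δ = 101.09°  ·
  (1,2): δ = 86.14°  ·
  (1,3): δ = 30.53°  ·
  (1,4): δ = 60.56°  ·
  (2,3): δ = 124.39°  ·
  (2,4): δ = 33.30°  ·
  (3,4): δ = 88.91°  ·
antipodal pairs: 1

count = 1; pairs: (0,3)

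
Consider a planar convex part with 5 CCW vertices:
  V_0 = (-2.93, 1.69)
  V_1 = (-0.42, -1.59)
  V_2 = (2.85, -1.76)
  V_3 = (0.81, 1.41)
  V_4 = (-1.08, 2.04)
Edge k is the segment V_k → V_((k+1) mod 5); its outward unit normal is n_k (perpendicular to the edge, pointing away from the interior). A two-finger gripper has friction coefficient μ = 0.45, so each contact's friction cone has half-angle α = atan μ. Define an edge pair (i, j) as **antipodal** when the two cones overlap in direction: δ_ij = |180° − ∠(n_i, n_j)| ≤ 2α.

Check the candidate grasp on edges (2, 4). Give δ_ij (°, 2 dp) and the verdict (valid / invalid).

δ = 112.05°, invalid

α = atan 0.45 = 24.23°;  2α = 48.46°
edge 2: e_2 = (-2.04, +3.17);  n_2 = (+0.8409, +0.5412)
edge 4: e_4 = (-1.85, -0.35);  n_4 = (-0.1859, +0.9826)
∠(n_2, n_4) = 67.95°
δ = |180° − 67.95°| = 112.05°
112.05° > 2α = 48.46°  →  invalid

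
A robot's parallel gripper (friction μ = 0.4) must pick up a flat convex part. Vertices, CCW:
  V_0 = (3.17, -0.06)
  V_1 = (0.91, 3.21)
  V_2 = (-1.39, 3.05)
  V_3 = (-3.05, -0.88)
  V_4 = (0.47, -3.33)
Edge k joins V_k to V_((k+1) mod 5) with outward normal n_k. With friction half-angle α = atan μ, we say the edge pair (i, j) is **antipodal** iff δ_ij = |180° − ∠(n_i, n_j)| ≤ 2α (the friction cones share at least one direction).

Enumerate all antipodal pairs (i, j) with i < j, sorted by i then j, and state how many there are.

α = atan 0.4 = 21.80°;  2α = 43.60°
n_0 = (+0.8226, +0.5686)
n_1 = (-0.0694, +0.9976)
n_2 = (-0.9212, +0.3891)
n_3 = (-0.5713, -0.8208)
n_4 = (+0.7711, -0.6367)
  (0,1): δ = 120.67°  ·
  (0,2): δ = 57.55°  ·
  (0,3): δ = 20.51°  ✓
  (0,4): δ = 105.80°  ·
  (1,2): δ = 116.88°  ·
  (1,3): δ = 38.82°  ✓
  (1,4): δ = 46.47°  ·
  (2,3): δ = 101.94°  ·
  (2,4): δ = 16.65°  ✓
  (3,4): δ = 94.71°  ·
antipodal pairs: 3

count = 3; pairs: (0,3), (1,3), (2,4)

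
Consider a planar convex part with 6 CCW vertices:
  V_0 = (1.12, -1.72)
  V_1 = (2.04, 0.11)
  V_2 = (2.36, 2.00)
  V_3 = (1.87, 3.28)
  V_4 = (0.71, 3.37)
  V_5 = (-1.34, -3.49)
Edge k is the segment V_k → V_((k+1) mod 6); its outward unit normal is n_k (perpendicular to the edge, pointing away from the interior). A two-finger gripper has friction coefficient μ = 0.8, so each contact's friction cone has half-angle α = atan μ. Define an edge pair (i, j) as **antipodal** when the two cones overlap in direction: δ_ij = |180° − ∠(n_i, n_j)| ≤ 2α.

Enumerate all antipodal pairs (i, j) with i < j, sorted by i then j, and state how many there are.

α = atan 0.8 = 38.66°;  2α = 77.32°
n_0 = (+0.8934, -0.4492)
n_1 = (+0.9860, -0.1669)
n_2 = (+0.9339, +0.3575)
n_3 = (+0.0774, +0.9970)
n_4 = (-0.9581, +0.2863)
n_5 = (+0.5840, -0.8117)
  (0,1): δ = 162.92°  ·
  (0,2): δ = 132.36°  ·
  (0,3): δ = 67.75°  ✓
  (0,4): δ = 10.05°  ✓
  (0,5): δ = 152.43°  ·
  (1,2): δ = 149.44°  ·
  (1,3): δ = 84.83°  ·
  (1,4): δ = 7.03°  ✓
  (1,5): δ = 135.35°  ·
  (2,3): δ = 115.38°  ·
  (2,4): δ = 37.59°  ✓
  (2,5): δ = 104.79°  ·
  (3,4): δ = 102.20°  ·
  (3,5): δ = 40.17°  ✓
  (4,5): δ = 37.63°  ✓
antipodal pairs: 6

count = 6; pairs: (0,3), (0,4), (1,4), (2,4), (3,5), (4,5)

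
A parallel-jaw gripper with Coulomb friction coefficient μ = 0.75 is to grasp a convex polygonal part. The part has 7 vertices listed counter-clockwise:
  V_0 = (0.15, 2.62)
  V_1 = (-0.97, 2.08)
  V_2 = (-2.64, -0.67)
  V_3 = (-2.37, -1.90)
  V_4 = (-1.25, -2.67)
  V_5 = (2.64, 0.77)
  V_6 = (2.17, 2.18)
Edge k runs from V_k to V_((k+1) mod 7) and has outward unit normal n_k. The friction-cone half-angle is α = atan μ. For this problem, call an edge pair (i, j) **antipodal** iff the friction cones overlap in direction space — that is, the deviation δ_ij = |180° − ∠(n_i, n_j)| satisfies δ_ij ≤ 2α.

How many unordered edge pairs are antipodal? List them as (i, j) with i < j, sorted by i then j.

α = atan 0.75 = 36.87°;  2α = 73.74°
n_0 = (-0.4343, +0.9008)
n_1 = (-0.8547, +0.5191)
n_2 = (-0.9767, -0.2144)
n_3 = (-0.5665, -0.8240)
n_4 = (+0.6624, -0.7491)
n_5 = (+0.9487, +0.3162)
n_6 = (+0.2128, +0.9771)
  (0,1): δ = 147.01°  ·
  (0,2): δ = 103.36°  ·
  (0,3): δ = 60.25°  ✓
  (0,4): δ = 15.75°  ✓
  (0,5): δ = 82.69°  ·
  (0,6): δ = 141.97°  ·
  (1,2): δ = 136.35°  ·
  (1,3): δ = 93.24°  ·
  (1,4): δ = 17.24°  ✓
  (1,5): δ = 49.70°  ✓
  (1,6): δ = 108.98°  ·
  (2,3): δ = 136.89°  ·
  (2,4): δ = 60.89°  ✓
  (2,5): δ = 6.05°  ✓
  (2,6): δ = 65.33°  ✓
  (3,4): δ = 104.00°  ·
  (3,5): δ = 37.06°  ✓
  (3,6): δ = 22.22°  ✓
  (4,5): δ = 113.05°  ·
  (4,6): δ = 53.78°  ✓
  (5,6): δ = 120.72°  ·
antipodal pairs: 10

count = 10; pairs: (0,3), (0,4), (1,4), (1,5), (2,4), (2,5), (2,6), (3,5), (3,6), (4,6)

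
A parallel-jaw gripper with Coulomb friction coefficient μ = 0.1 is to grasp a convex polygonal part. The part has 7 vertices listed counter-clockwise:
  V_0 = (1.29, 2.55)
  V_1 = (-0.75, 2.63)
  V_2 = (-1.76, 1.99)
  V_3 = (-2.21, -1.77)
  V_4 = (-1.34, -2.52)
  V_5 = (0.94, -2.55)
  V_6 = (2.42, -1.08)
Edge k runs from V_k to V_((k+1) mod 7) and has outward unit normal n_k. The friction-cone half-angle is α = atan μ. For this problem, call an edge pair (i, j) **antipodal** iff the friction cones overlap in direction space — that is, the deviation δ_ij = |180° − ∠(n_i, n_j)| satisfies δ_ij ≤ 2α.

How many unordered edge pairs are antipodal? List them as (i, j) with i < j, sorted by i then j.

α = atan 0.1 = 5.71°;  2α = 11.42°
n_0 = (+0.0392, +0.9992)
n_1 = (-0.5353, +0.8447)
n_2 = (-0.9929, +0.1188)
n_3 = (-0.6529, -0.7574)
n_4 = (-0.0132, -0.9999)
n_5 = (+0.7047, -0.7095)
n_6 = (+0.9548, +0.2972)
  (0,1): δ = 145.39°  ·
  (0,2): δ = 94.58°  ·
  (0,3): δ = 38.52°  ·
  (0,4): δ = 1.49°  ✓
  (0,5): δ = 47.05°  ·
  (0,6): δ = 109.54°  ·
  (1,2): δ = 129.19°  ·
  (1,3): δ = 73.12°  ·
  (1,4): δ = 33.11°  ·
  (1,5): δ = 12.44°  ·
  (1,6): δ = 74.93°  ·
  (2,3): δ = 123.94°  ·
  (2,4): δ = 83.93°  ·
  (2,5): δ = 38.37°  ·
  (2,6): δ = 24.12°  ·
  (3,4): δ = 139.99°  ·
  (3,5): δ = 94.43°  ·
  (3,6): δ = 31.95°  ·
  (4,5): δ = 134.44°  ·
  (4,6): δ = 71.96°  ·
  (5,6): δ = 117.51°  ·
antipodal pairs: 1

count = 1; pairs: (0,4)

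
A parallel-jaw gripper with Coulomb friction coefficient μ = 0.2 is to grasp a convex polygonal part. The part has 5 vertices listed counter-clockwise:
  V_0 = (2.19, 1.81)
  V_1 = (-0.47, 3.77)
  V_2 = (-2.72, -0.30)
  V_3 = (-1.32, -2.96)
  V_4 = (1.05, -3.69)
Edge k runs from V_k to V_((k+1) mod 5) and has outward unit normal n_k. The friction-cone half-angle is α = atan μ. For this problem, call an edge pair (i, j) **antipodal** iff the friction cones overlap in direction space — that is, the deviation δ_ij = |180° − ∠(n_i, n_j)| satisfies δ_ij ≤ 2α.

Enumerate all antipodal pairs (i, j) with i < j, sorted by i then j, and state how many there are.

count = 2; pairs: (0,3), (1,4)

α = atan 0.2 = 11.31°;  2α = 22.62°
n_0 = (+0.5932, +0.8051)
n_1 = (-0.8752, +0.4838)
n_2 = (-0.8849, -0.4657)
n_3 = (-0.2944, -0.9557)
n_4 = (+0.9792, -0.2030)
  (0,1): δ = 82.55°  ·
  (0,2): δ = 25.86°  ·
  (0,3): δ = 19.26°  ✓
  (0,4): δ = 114.67°  ·
  (1,2): δ = 123.31°  ·
  (1,3): δ = 78.18°  ·
  (1,4): δ = 17.22°  ✓
  (2,3): δ = 134.88°  ·
  (2,4): δ = 39.47°  ·
  (3,4): δ = 84.59°  ·
antipodal pairs: 2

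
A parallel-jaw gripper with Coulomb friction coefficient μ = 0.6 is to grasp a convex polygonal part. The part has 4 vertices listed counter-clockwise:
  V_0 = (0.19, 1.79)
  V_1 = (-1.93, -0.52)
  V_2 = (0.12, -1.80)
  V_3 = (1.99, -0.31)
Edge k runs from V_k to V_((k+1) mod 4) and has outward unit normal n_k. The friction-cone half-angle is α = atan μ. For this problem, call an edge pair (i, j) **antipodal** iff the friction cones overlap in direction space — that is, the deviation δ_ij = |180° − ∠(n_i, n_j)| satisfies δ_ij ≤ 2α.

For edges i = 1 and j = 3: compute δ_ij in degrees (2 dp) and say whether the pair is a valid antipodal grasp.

δ = 17.42°, valid

α = atan 0.6 = 30.96°;  2α = 61.93°
edge 1: e_1 = (+2.05, -1.28);  n_1 = (-0.5296, -0.8482)
edge 3: e_3 = (-1.80, +2.10);  n_3 = (+0.7593, +0.6508)
∠(n_1, n_3) = 162.58°
δ = |180° − 162.58°| = 17.42°
17.42° ≤ 2α = 61.93°  →  valid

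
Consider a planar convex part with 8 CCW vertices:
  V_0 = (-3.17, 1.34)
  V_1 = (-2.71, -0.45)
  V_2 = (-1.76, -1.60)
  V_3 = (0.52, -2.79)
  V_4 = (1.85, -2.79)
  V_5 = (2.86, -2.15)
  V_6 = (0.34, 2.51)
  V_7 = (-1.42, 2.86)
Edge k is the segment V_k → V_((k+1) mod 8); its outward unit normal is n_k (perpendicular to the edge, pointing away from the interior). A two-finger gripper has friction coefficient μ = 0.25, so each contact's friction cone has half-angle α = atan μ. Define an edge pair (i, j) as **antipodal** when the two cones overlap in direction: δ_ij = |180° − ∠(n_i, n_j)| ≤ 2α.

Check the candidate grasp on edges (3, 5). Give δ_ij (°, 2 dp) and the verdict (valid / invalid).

α = atan 0.25 = 14.04°;  2α = 28.07°
edge 3: e_3 = (+1.33, +0.00);  n_3 = (+0.0000, -1.0000)
edge 5: e_5 = (-2.52, +4.66);  n_5 = (+0.8796, +0.4757)
∠(n_3, n_5) = 118.40°
δ = |180° − 118.40°| = 61.60°
61.60° > 2α = 28.07°  →  invalid

δ = 61.60°, invalid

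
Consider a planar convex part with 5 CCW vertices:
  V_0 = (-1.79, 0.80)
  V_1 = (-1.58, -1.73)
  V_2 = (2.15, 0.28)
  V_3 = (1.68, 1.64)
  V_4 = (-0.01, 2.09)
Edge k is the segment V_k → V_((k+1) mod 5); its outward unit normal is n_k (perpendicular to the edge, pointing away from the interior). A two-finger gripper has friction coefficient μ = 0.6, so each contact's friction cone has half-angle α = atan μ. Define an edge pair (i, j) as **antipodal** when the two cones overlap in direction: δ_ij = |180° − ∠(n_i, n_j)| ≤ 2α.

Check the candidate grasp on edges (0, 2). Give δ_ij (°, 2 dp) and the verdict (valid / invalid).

δ = 14.32°, valid

α = atan 0.6 = 30.96°;  2α = 61.93°
edge 0: e_0 = (+0.21, -2.53);  n_0 = (-0.9966, -0.0827)
edge 2: e_2 = (-0.47, +1.36);  n_2 = (+0.9452, +0.3266)
∠(n_0, n_2) = 165.68°
δ = |180° − 165.68°| = 14.32°
14.32° ≤ 2α = 61.93°  →  valid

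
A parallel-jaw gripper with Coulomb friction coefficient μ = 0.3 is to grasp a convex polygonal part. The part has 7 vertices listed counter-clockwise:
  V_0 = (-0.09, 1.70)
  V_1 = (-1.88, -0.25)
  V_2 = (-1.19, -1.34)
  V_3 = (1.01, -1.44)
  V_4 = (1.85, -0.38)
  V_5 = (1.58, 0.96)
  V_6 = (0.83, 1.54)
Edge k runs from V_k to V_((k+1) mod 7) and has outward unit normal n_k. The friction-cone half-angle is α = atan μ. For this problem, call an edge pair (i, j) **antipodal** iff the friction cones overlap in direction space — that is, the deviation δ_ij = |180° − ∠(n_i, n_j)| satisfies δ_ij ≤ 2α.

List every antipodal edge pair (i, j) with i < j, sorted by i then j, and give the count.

α = atan 0.3 = 16.70°;  2α = 33.40°
n_0 = (-0.7367, +0.6762)
n_1 = (-0.8449, -0.5349)
n_2 = (-0.0454, -0.9990)
n_3 = (+0.7837, -0.6211)
n_4 = (+0.9803, +0.1975)
n_5 = (+0.6117, +0.7911)
n_6 = (+0.1713, +0.9852)
  (0,1): δ = 105.11°  ·
  (0,2): δ = 50.05°  ·
  (0,3): δ = 4.16°  ✓
  (0,4): δ = 53.94°  ·
  (0,5): δ = 94.83°  ·
  (0,6): δ = 122.68°  ·
  (1,2): δ = 124.94°  ·
  (1,3): δ = 70.73°  ·
  (1,4): δ = 20.94°  ✓
  (1,5): δ = 19.95°  ✓
  (1,6): δ = 47.80°  ·
  (2,3): δ = 125.79°  ·
  (2,4): δ = 76.01°  ·
  (2,5): δ = 35.11°  ·
  (2,6): δ = 7.26°  ✓
  (3,4): δ = 130.21°  ·
  (3,5): δ = 89.32°  ·
  (3,6): δ = 61.47°  ·
  (4,5): δ = 139.11°  ·
  (4,6): δ = 111.26°  ·
  (5,6): δ = 152.15°  ·
antipodal pairs: 4

count = 4; pairs: (0,3), (1,4), (1,5), (2,6)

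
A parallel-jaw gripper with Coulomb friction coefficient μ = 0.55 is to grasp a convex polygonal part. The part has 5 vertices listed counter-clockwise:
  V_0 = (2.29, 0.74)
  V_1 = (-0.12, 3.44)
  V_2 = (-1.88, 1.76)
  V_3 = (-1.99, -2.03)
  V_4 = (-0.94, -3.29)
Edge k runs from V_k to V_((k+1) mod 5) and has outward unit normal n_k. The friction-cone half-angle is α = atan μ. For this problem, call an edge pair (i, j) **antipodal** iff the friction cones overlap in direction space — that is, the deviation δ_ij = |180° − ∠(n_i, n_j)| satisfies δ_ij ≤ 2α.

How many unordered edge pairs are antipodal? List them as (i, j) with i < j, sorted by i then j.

α = atan 0.55 = 28.81°;  2α = 57.62°
n_0 = (+0.7460, +0.6659)
n_1 = (-0.6905, +0.7234)
n_2 = (-0.9996, +0.0290)
n_3 = (-0.7682, -0.6402)
n_4 = (+0.7803, -0.6254)
  (0,1): δ = 88.08°  ·
  (0,2): δ = 43.41°  ✓
  (0,3): δ = 1.95°  ✓
  (0,4): δ = 99.54°  ·
  (1,2): δ = 135.33°  ·
  (1,3): δ = 93.86°  ·
  (1,4): δ = 7.62°  ✓
  (2,3): δ = 138.53°  ·
  (2,4): δ = 37.05°  ✓
  (3,4): δ = 78.52°  ·
antipodal pairs: 4

count = 4; pairs: (0,2), (0,3), (1,4), (2,4)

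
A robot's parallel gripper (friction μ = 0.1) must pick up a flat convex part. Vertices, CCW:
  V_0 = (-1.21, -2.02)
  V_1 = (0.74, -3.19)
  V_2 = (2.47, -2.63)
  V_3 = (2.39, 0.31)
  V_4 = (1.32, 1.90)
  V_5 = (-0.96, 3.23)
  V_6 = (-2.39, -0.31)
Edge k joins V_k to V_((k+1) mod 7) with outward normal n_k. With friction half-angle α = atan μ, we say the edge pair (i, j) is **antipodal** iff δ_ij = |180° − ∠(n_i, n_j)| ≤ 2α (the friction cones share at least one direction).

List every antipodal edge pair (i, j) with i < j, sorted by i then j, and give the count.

count = 2; pairs: (0,4), (3,6)

α = atan 0.1 = 5.71°;  2α = 11.42°
n_0 = (-0.5145, -0.8575)
n_1 = (+0.3080, -0.9514)
n_2 = (+0.9996, +0.0272)
n_3 = (+0.8296, +0.5583)
n_4 = (+0.5039, +0.8638)
n_5 = (-0.9272, +0.3745)
n_6 = (-0.8231, -0.5680)
  (0,1): δ = 131.10°  ·
  (0,2): δ = 57.48°  ·
  (0,3): δ = 25.10°  ·
  (0,4): δ = 0.71°  ✓
  (0,5): δ = 98.97°  ·
  (0,6): δ = 155.57°  ·
  (1,2): δ = 106.38°  ·
  (1,3): δ = 74.00°  ·
  (1,4): δ = 48.19°  ·
  (1,5): δ = 50.07°  ·
  (1,6): δ = 106.67°  ·
  (2,3): δ = 147.62°  ·
  (2,4): δ = 121.82°  ·
  (2,5): δ = 23.56°  ·
  (2,6): δ = 33.05°  ·
  (3,4): δ = 154.20°  ·
  (3,5): δ = 55.94°  ·
  (3,6): δ = 0.67°  ✓
  (4,5): δ = 81.74°  ·
  (4,6): δ = 25.14°  ·
  (5,6): δ = 123.40°  ·
antipodal pairs: 2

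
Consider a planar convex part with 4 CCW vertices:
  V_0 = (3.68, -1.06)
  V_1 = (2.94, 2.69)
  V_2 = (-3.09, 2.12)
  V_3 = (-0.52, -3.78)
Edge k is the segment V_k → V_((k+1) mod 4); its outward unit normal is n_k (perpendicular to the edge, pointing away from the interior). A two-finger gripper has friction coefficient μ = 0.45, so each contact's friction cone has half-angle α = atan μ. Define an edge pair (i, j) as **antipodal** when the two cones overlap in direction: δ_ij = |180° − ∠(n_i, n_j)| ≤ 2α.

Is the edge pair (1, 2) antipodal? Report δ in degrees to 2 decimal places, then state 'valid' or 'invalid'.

δ = 71.86°, invalid

α = atan 0.45 = 24.23°;  2α = 48.46°
edge 1: e_1 = (-6.03, -0.57);  n_1 = (-0.0941, +0.9956)
edge 2: e_2 = (+2.57, -5.90);  n_2 = (-0.9168, -0.3994)
∠(n_1, n_2) = 108.14°
δ = |180° − 108.14°| = 71.86°
71.86° > 2α = 48.46°  →  invalid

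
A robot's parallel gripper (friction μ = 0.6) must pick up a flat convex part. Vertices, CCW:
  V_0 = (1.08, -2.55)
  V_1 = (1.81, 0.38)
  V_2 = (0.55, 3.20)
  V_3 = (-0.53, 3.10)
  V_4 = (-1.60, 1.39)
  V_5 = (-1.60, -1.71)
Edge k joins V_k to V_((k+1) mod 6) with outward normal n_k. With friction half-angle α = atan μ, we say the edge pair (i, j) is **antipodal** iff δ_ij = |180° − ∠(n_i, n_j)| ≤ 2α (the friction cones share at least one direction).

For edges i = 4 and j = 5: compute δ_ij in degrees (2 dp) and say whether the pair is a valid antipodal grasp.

α = atan 0.6 = 30.96°;  2α = 61.93°
edge 4: e_4 = (+0.00, -3.10);  n_4 = (-1.0000, -0.0000)
edge 5: e_5 = (+2.68, -0.84);  n_5 = (-0.2991, -0.9542)
∠(n_4, n_5) = 72.60°
δ = |180° − 72.60°| = 107.40°
107.40° > 2α = 61.93°  →  invalid

δ = 107.40°, invalid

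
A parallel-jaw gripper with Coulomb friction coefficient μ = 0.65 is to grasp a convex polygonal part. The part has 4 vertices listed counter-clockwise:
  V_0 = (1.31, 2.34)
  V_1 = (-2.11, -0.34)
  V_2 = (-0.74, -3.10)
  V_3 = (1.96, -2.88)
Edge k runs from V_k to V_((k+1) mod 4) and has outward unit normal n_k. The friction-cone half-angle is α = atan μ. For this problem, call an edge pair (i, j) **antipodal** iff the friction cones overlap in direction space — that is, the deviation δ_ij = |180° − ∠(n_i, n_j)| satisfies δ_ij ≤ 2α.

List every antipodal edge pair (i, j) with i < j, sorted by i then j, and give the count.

count = 3; pairs: (0,2), (0,3), (1,3)

α = atan 0.65 = 33.02°;  2α = 66.05°
n_0 = (-0.6168, +0.7871)
n_1 = (-0.8957, -0.4446)
n_2 = (+0.0812, -0.9967)
n_3 = (+0.9923, +0.1236)
  (0,1): δ = 101.68°  ·
  (0,2): δ = 33.42°  ✓
  (0,3): δ = 59.01°  ✓
  (1,2): δ = 111.74°  ·
  (1,3): δ = 19.30°  ✓
  (2,3): δ = 87.56°  ·
antipodal pairs: 3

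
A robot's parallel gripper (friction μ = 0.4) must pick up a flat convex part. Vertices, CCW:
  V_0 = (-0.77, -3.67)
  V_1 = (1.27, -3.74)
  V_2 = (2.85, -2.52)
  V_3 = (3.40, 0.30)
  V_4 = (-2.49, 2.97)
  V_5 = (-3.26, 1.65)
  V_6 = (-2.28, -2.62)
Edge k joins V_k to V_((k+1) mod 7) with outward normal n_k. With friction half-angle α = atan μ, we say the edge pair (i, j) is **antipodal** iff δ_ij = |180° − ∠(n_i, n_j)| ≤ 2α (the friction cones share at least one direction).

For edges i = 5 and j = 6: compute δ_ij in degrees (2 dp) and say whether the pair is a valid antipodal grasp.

δ = 137.74°, invalid

α = atan 0.4 = 21.80°;  2α = 43.60°
edge 5: e_5 = (+0.98, -4.27);  n_5 = (-0.9747, -0.2237)
edge 6: e_6 = (+1.51, -1.05);  n_6 = (-0.5709, -0.8210)
∠(n_5, n_6) = 42.26°
δ = |180° − 42.26°| = 137.74°
137.74° > 2α = 43.60°  →  invalid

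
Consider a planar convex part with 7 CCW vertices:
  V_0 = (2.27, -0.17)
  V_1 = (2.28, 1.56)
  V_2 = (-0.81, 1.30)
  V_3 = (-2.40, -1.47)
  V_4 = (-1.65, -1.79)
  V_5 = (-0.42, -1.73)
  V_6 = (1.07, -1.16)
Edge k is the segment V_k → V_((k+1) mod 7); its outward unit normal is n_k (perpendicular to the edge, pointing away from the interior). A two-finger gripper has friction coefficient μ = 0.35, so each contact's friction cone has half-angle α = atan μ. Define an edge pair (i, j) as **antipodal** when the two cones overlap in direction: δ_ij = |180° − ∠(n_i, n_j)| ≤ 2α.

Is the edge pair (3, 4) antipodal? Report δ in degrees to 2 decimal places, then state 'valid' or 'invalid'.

δ = 154.10°, invalid

α = atan 0.35 = 19.29°;  2α = 38.58°
edge 3: e_3 = (+0.75, -0.32);  n_3 = (-0.3924, -0.9198)
edge 4: e_4 = (+1.23, +0.06);  n_4 = (+0.0487, -0.9988)
∠(n_3, n_4) = 25.90°
δ = |180° − 25.90°| = 154.10°
154.10° > 2α = 38.58°  →  invalid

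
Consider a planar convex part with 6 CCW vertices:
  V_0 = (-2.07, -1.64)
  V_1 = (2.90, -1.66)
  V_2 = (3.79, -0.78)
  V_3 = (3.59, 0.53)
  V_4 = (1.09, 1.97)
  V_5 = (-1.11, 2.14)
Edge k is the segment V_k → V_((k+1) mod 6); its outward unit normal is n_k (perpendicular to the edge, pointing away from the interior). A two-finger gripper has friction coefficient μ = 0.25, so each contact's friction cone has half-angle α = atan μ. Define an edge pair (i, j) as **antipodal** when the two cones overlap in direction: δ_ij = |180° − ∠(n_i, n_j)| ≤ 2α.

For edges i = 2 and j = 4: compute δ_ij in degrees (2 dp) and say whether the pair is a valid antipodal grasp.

δ = 103.10°, invalid

α = atan 0.25 = 14.04°;  2α = 28.07°
edge 2: e_2 = (-0.20, +1.31);  n_2 = (+0.9885, +0.1509)
edge 4: e_4 = (-2.20, +0.17);  n_4 = (+0.0770, +0.9970)
∠(n_2, n_4) = 76.90°
δ = |180° − 76.90°| = 103.10°
103.10° > 2α = 28.07°  →  invalid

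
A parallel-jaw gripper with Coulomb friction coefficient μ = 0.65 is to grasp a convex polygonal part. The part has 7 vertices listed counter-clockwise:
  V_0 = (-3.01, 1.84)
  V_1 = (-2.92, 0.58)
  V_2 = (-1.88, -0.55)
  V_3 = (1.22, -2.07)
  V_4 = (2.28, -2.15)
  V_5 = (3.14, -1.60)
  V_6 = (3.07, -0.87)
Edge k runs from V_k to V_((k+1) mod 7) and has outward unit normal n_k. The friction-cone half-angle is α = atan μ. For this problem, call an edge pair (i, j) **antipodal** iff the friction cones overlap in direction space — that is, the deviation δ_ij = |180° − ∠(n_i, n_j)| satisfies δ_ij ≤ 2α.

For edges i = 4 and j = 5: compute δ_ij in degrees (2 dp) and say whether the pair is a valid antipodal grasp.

δ = 117.12°, invalid

α = atan 0.65 = 33.02°;  2α = 66.05°
edge 4: e_4 = (+0.86, +0.55);  n_4 = (+0.5388, -0.8424)
edge 5: e_5 = (-0.07, +0.73);  n_5 = (+0.9954, +0.0955)
∠(n_4, n_5) = 62.88°
δ = |180° − 62.88°| = 117.12°
117.12° > 2α = 66.05°  →  invalid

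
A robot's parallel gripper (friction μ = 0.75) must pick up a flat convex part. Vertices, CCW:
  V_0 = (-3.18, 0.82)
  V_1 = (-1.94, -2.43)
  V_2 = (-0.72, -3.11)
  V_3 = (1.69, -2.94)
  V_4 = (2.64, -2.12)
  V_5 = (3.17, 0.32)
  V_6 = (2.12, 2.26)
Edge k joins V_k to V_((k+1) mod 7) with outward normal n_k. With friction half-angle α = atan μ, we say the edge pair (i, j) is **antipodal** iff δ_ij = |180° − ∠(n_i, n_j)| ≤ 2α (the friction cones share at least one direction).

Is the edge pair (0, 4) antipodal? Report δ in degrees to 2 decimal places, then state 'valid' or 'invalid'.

α = atan 0.75 = 36.87°;  2α = 73.74°
edge 0: e_0 = (+1.24, -3.25);  n_0 = (-0.9343, -0.3565)
edge 4: e_4 = (+0.53, +2.44);  n_4 = (+0.9772, -0.2123)
∠(n_0, n_4) = 146.86°
δ = |180° − 146.86°| = 33.14°
33.14° ≤ 2α = 73.74°  →  valid

δ = 33.14°, valid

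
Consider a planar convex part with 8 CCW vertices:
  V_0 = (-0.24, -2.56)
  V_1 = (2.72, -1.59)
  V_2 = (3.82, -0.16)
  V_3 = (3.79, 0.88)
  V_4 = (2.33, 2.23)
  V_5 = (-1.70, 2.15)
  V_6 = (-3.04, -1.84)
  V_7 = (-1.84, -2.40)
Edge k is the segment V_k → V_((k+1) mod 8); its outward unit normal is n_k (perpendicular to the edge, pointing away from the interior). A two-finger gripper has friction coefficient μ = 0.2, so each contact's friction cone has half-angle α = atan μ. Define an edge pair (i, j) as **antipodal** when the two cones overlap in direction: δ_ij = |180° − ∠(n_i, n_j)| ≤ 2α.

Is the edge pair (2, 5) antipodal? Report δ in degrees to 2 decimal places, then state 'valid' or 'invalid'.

δ = 20.22°, valid

α = atan 0.2 = 11.31°;  2α = 22.62°
edge 2: e_2 = (-0.03, +1.04);  n_2 = (+0.9996, +0.0288)
edge 5: e_5 = (-1.34, -3.99);  n_5 = (-0.9480, +0.3184)
∠(n_2, n_5) = 159.78°
δ = |180° − 159.78°| = 20.22°
20.22° ≤ 2α = 22.62°  →  valid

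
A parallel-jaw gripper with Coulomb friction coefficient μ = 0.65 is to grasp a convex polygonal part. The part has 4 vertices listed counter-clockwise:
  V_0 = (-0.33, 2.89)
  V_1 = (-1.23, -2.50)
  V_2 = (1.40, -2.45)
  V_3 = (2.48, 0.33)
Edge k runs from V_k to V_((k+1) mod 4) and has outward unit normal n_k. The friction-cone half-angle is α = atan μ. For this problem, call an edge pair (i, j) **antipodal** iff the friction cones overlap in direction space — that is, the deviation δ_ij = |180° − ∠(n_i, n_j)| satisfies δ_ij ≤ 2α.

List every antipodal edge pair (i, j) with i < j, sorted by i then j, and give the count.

count = 3; pairs: (0,2), (0,3), (1,3)

α = atan 0.65 = 33.02°;  2α = 66.05°
n_0 = (-0.9863, +0.1647)
n_1 = (+0.0190, -0.9998)
n_2 = (+0.9321, -0.3621)
n_3 = (+0.6735, +0.7392)
  (0,1): δ = 79.43°  ·
  (0,2): δ = 11.75°  ✓
  (0,3): δ = 57.15°  ✓
  (1,2): δ = 112.32°  ·
  (1,3): δ = 43.42°  ✓
  (2,3): δ = 111.10°  ·
antipodal pairs: 3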